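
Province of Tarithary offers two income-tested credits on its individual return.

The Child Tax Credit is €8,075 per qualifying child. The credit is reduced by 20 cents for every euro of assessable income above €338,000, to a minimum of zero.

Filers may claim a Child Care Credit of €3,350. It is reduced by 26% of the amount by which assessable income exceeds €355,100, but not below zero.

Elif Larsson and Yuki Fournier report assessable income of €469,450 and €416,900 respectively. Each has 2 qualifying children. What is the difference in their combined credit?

€370

Elif (€469,450): Child Tax Credit: base = 2 × €8,075 = €16,150. 20% of the €131,450 excess over €338,000 is €26,290 ≥ base, so the credit is €0. Child Care Credit: 26% of the €114,350 excess over €355,100 is €29,731 ≥ base, so the credit is €0. total €0 + €0 = €0
Yuki (€416,900): Child Tax Credit: base = 2 × €8,075 = €16,150. 20% of the €78,900 excess over €338,000 is €15,780; credit = €16,150 − €15,780 = €370. Child Care Credit: 26% of the €61,800 excess over €355,100 is €16,068 ≥ base, so the credit is €0. total €370 + €0 = €370
Difference: |€0 − €370| = €370.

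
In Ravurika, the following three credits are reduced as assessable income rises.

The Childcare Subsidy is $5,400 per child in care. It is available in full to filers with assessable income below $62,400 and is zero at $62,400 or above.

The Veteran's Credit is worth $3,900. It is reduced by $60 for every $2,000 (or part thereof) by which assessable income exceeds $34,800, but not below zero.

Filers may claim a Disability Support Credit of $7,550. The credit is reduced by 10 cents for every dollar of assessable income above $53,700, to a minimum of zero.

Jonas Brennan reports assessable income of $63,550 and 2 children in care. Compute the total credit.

$9,565

Childcare Subsidy: base = 2 × $5,400 = $10,800. $63,550 meets or exceeds the $62,400 cutoff, so the credit is $0.
Veteran's Credit: income exceeds $34,800 by $28,750, which is 15 full-or-partial $2,000 increments; reduction = 15 × $60 = $900, leaving $3,000.
Disability Support Credit: 10% of the $9,850 excess over $53,700 is $985; credit = $7,550 − $985 = $6,565.
Total: $0 + $3,000 + $6,565 = $9,565.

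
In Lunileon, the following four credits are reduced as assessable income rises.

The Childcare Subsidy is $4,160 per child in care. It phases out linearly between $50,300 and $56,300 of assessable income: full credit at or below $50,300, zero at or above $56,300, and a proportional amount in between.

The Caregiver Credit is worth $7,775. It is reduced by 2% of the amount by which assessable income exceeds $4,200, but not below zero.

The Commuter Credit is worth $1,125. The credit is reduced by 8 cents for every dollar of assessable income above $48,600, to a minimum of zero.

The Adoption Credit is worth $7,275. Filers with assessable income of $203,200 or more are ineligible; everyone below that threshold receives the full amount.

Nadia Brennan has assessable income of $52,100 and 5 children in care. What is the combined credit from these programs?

$29,497

Childcare Subsidy: base = 5 × $4,160 = $20,800. $52,100 is $1,800 into a $6,000 phase-out range, leaving 4,200/6,000 of the credit: $20,800 × 4,200/6,000 = $14,560.
Caregiver Credit: 2% of the $47,900 excess over $4,200 is $958; credit = $7,775 − $958 = $6,817.
Commuter Credit: 8% of the $3,500 excess over $48,600 is $280; credit = $1,125 − $280 = $845.
Adoption Credit: $52,100 is below the $203,200 cutoff, so the full $7,275 applies.
Total: $14,560 + $6,817 + $845 + $7,275 = $29,497.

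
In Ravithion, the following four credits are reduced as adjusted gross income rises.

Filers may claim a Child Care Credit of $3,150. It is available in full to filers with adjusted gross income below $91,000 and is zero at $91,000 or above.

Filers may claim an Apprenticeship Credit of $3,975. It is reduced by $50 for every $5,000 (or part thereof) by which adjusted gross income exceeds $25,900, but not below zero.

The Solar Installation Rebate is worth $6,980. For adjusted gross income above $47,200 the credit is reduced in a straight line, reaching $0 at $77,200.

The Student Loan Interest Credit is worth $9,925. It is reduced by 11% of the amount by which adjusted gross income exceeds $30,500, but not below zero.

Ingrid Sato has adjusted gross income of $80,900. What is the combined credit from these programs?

Child Care Credit: $80,900 is below the $91,000 cutoff, so the full $3,150 applies.
Apprenticeship Credit: income exceeds $25,900 by $55,000, which is 11 full-or-partial $5,000 increments; reduction = 11 × $50 = $550, leaving $3,425.
Solar Installation Rebate: $80,900 is at or above $77,200, so the credit is $0.
Student Loan Interest Credit: 11% of the $50,400 excess over $30,500 is $5,544; credit = $9,925 − $5,544 = $4,381.
Total: $3,150 + $3,425 + $0 + $4,381 = $10,956.

$10,956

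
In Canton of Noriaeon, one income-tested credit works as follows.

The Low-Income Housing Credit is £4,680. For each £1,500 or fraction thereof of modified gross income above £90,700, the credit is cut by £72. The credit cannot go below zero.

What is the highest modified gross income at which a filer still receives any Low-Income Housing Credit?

£186,700

After 64 increments the reduction is 64 × £72 = £4,608, leaving £72; one more increment wipes it out. Increment 64 ends at excess 64 × £1,500 = £96,000, so the highest qualifying income is £90,700 + £96,000 = £186,700.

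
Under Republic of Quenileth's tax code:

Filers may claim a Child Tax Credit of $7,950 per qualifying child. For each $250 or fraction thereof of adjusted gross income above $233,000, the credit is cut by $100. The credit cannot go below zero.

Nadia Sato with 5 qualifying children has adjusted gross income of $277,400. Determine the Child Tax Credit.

Child Tax Credit: base = 5 × $7,950 = $39,750. income exceeds $233,000 by $44,400, which is 178 full-or-partial $250 increments; reduction = 178 × $100 = $17,800, leaving $21,950.

$21,950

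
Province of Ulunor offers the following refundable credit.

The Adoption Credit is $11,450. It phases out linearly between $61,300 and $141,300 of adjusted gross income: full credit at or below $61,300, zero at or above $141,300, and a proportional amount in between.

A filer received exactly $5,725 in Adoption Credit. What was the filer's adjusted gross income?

$101,300

$5,725 is 5,725/11,450 of the full $11,450, so 5,725/11,450 of the $80,000 range has been used: income = $61,300 + $80,000 × 5,725/11,450 = $101,300.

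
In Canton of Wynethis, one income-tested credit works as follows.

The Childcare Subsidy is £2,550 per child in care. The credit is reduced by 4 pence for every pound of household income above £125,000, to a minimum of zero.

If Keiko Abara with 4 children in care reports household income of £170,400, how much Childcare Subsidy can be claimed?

Childcare Subsidy: base = 4 × £2,550 = £10,200. 4% of the £45,400 excess over £125,000 is £1,816; credit = £10,200 − £1,816 = £8,384.

£8,384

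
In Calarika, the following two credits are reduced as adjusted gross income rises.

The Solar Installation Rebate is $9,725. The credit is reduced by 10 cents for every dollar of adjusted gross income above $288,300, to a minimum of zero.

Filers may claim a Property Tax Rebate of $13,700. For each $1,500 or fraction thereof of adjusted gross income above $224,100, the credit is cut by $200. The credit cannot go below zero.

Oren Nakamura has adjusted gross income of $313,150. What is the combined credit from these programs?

$8,940

Solar Installation Rebate: 10% of the $24,850 excess over $288,300 is $2,485; credit = $9,725 − $2,485 = $7,240.
Property Tax Rebate: income exceeds $224,100 by $89,050, which is 60 full-or-partial $1,500 increments; reduction = 60 × $200 = $12,000, leaving $1,700.
Total: $7,240 + $1,700 = $8,940.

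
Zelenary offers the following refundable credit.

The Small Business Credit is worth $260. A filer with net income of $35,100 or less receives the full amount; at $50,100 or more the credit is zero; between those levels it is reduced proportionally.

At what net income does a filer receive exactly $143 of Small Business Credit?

$143 is 143/260 of the full $260, so 117/260 of the $15,000 range has been used: income = $35,100 + $15,000 × 117/260 = $41,850.

$41,850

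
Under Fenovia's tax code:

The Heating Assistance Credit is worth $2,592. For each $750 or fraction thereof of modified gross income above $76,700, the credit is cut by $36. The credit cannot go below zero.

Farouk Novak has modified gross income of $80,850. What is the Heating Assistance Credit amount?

Heating Assistance Credit: income exceeds $76,700 by $4,150, which is 6 full-or-partial $750 increments; reduction = 6 × $36 = $216, leaving $2,376.

$2,376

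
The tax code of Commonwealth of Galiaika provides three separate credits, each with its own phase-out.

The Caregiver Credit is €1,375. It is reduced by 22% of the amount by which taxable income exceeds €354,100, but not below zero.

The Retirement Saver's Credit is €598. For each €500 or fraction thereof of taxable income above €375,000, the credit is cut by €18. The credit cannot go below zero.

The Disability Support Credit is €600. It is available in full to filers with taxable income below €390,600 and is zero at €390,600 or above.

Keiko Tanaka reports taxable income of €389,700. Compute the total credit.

Caregiver Credit: 22% of the €35,600 excess over €354,100 is €7,832 ≥ base, so the credit is €0.
Retirement Saver's Credit: income exceeds €375,000 by €14,700, which is 30 full-or-partial €500 increments; reduction = 30 × €18 = €540, leaving €58.
Disability Support Credit: €389,700 is below the €390,600 cutoff, so the full €600 applies.
Total: €0 + €58 + €600 = €658.

€658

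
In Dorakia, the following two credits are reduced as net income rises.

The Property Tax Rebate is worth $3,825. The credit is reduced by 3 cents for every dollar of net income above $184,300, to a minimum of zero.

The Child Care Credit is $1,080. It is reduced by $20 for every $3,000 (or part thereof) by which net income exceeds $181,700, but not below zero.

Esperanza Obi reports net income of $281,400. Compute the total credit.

$1,312

Property Tax Rebate: 3% of the $97,100 excess over $184,300 is $2,913; credit = $3,825 − $2,913 = $912.
Child Care Credit: income exceeds $181,700 by $99,700, which is 34 full-or-partial $3,000 increments; reduction = 34 × $20 = $680, leaving $400.
Total: $912 + $400 = $1,312.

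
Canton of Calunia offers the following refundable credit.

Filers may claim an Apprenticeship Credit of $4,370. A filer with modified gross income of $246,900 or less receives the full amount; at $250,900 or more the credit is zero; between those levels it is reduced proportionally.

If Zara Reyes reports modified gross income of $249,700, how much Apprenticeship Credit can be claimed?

$1,311

Apprenticeship Credit: $249,700 is $2,800 into a $4,000 phase-out range, leaving 1,200/4,000 of the credit: $4,370 × 1,200/4,000 = $1,311.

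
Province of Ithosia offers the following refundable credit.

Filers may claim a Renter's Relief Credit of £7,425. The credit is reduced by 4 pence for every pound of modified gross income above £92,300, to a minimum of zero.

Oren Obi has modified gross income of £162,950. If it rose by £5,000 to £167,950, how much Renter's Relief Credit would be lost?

£200

At £162,950 — 4% of the £70,650 excess over £92,300 is £2,826; credit = £7,425 − £2,826 = £4,599.
At £167,950 — 4% of the £75,650 excess over £92,300 is £3,026; credit = £7,425 − £3,026 = £4,399.
Lost: £4,599 − £4,399 = £200.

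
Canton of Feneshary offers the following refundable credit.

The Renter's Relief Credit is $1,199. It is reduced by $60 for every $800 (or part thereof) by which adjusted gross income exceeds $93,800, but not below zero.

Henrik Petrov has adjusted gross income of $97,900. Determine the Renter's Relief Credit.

Renter's Relief Credit: income exceeds $93,800 by $4,100, which is 6 full-or-partial $800 increments; reduction = 6 × $60 = $360, leaving $839.

$839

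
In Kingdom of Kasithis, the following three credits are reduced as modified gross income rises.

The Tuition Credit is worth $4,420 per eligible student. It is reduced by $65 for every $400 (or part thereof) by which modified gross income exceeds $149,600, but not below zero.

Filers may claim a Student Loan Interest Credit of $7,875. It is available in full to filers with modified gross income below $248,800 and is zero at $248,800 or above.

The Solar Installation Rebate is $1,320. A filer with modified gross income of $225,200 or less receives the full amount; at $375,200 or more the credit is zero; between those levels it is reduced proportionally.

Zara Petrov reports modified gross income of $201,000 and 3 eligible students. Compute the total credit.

Tuition Credit: base = 3 × $4,420 = $13,260. income exceeds $149,600 by $51,400, which is 129 full-or-partial $400 increments; reduction = 129 × $65 = $8,385, leaving $4,875.
Student Loan Interest Credit: $201,000 is below the $248,800 cutoff, so the full $7,875 applies.
Solar Installation Rebate: $201,000 is at or below the $225,200 threshold, so the full $1,320 applies.
Total: $4,875 + $7,875 + $1,320 = $14,070.

$14,070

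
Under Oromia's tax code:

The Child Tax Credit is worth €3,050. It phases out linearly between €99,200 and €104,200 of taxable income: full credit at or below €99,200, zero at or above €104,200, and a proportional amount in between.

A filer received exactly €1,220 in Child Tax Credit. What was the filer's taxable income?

€102,200

€1,220 is 1,220/3,050 of the full €3,050, so 1,830/3,050 of the €5,000 range has been used: income = €99,200 + €5,000 × 1,830/3,050 = €102,200.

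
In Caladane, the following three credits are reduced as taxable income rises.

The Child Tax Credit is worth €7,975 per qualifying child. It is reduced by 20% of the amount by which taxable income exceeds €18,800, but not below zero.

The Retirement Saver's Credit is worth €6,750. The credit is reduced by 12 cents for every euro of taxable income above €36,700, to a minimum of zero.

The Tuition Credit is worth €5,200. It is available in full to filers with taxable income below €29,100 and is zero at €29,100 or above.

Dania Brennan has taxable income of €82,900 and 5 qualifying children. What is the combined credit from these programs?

Child Tax Credit: base = 5 × €7,975 = €39,875. 20% of the €64,100 excess over €18,800 is €12,820; credit = €39,875 − €12,820 = €27,055.
Retirement Saver's Credit: 12% of the €46,200 excess over €36,700 is €5,544; credit = €6,750 − €5,544 = €1,206.
Tuition Credit: €82,900 meets or exceeds the €29,100 cutoff, so the credit is €0.
Total: €27,055 + €1,206 + €0 = €28,261.

€28,261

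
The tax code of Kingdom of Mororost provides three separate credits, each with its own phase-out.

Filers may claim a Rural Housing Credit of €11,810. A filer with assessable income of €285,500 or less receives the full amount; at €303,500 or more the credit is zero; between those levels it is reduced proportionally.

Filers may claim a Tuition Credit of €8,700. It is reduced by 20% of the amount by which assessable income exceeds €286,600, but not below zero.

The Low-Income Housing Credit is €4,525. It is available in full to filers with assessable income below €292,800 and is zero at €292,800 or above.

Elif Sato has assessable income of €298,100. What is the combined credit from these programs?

Rural Housing Credit: €298,100 is €12,600 into a €18,000 phase-out range, leaving 5,400/18,000 of the credit: €11,810 × 5,400/18,000 = €3,543.
Tuition Credit: 20% of the €11,500 excess over €286,600 is €2,300; credit = €8,700 − €2,300 = €6,400.
Low-Income Housing Credit: €298,100 meets or exceeds the €292,800 cutoff, so the credit is €0.
Total: €3,543 + €6,400 + €0 = €9,943.

€9,943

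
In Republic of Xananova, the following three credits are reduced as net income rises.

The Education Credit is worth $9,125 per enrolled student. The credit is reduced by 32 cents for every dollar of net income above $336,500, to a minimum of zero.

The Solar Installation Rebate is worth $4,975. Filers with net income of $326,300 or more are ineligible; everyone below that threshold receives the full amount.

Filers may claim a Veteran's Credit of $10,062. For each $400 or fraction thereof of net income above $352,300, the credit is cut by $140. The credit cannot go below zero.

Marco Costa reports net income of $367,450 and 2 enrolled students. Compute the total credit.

Education Credit: base = 2 × $9,125 = $18,250. 32% of the $30,950 excess over $336,500 is $9,904; credit = $18,250 − $9,904 = $8,346.
Solar Installation Rebate: $367,450 meets or exceeds the $326,300 cutoff, so the credit is $0.
Veteran's Credit: income exceeds $352,300 by $15,150, which is 38 full-or-partial $400 increments; reduction = 38 × $140 = $5,320, leaving $4,742.
Total: $8,346 + $0 + $4,742 = $13,088.

$13,088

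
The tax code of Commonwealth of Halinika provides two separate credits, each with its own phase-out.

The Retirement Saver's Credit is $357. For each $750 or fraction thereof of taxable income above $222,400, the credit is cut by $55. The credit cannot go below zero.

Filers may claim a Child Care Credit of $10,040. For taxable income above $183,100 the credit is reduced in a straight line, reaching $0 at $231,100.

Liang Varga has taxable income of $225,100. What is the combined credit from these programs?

Retirement Saver's Credit: income exceeds $222,400 by $2,700, which is 4 full-or-partial $750 increments; reduction = 4 × $55 = $220, leaving $137.
Child Care Credit: $225,100 is $42,000 into a $48,000 phase-out range, leaving 6,000/48,000 of the credit: $10,040 × 6,000/48,000 = $1,255.
Total: $137 + $1,255 = $1,392.

$1,392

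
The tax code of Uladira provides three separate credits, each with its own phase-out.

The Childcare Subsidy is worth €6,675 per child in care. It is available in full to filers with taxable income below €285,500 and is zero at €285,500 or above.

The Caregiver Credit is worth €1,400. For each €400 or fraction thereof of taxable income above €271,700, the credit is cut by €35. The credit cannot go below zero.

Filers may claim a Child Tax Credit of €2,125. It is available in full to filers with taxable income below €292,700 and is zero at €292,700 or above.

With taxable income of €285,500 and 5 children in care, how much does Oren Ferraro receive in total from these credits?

Childcare Subsidy: base = 5 × €6,675 = €33,375. €285,500 meets or exceeds the €285,500 cutoff, so the credit is €0.
Caregiver Credit: income exceeds €271,700 by €13,800, which is 35 full-or-partial €400 increments; reduction = 35 × €35 = €1,225, leaving €175.
Child Tax Credit: €285,500 is below the €292,700 cutoff, so the full €2,125 applies.
Total: €0 + €175 + €2,125 = €2,300.

€2,300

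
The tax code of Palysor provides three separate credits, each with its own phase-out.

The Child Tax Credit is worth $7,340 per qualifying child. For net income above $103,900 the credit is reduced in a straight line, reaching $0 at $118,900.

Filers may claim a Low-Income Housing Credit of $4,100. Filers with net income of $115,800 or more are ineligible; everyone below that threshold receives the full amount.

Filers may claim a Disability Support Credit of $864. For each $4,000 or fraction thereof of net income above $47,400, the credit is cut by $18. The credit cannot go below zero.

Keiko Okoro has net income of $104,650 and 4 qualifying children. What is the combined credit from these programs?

Child Tax Credit: base = 4 × $7,340 = $29,360. $104,650 is $750 into a $15,000 phase-out range, leaving 14,250/15,000 of the credit: $29,360 × 14,250/15,000 = $27,892.
Low-Income Housing Credit: $104,650 is below the $115,800 cutoff, so the full $4,100 applies.
Disability Support Credit: income exceeds $47,400 by $57,250, which is 15 full-or-partial $4,000 increments; reduction = 15 × $18 = $270, leaving $594.
Total: $27,892 + $4,100 + $594 = $32,586.

$32,586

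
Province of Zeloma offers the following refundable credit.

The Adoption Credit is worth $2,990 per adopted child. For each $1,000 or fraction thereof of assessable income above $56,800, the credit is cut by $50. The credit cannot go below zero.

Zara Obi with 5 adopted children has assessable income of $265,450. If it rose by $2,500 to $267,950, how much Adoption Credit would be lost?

$150

At $265,450 — base = 5 × $2,990 = $14,950. income exceeds $56,800 by $208,650, which is 209 full-or-partial $1,000 increments; reduction = 209 × $50 = $10,450, leaving $4,500.
At $267,950 — base = 5 × $2,990 = $14,950. income exceeds $56,800 by $211,150, which is 212 full-or-partial $1,000 increments; reduction = 212 × $50 = $10,600, leaving $4,350.
Lost: $4,500 − $4,350 = $150.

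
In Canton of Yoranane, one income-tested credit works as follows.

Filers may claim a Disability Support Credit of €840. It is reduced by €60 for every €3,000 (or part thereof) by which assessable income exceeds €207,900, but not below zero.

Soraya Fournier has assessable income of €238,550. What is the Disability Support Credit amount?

Disability Support Credit: income exceeds €207,900 by €30,650, which is 11 full-or-partial €3,000 increments; reduction = 11 × €60 = €660, leaving €180.

€180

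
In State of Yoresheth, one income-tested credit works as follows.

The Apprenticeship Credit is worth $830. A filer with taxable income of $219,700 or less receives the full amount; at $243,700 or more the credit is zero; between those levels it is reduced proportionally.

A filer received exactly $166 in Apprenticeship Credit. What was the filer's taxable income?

$166 is 166/830 of the full $830, so 664/830 of the $24,000 range has been used: income = $219,700 + $24,000 × 664/830 = $238,900.

$238,900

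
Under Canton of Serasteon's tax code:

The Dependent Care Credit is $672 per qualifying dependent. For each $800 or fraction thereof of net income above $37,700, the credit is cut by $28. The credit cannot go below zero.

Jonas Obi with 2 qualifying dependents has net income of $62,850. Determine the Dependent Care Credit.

$448

Dependent Care Credit: base = 2 × $672 = $1,344. income exceeds $37,700 by $25,150, which is 32 full-or-partial $800 increments; reduction = 32 × $28 = $896, leaving $448.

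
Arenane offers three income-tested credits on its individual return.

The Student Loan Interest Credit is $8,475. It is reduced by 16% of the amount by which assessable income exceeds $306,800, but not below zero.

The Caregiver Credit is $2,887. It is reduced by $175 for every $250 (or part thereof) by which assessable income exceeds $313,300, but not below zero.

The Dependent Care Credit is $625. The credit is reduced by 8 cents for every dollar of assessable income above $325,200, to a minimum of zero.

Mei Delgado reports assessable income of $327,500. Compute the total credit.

Student Loan Interest Credit: 16% of the $20,700 excess over $306,800 is $3,312; credit = $8,475 − $3,312 = $5,163.
Caregiver Credit: income exceeds $313,300 by $14,200 → 57 increments × $175 = $9,975 ≥ base, so the credit is $0.
Dependent Care Credit: 8% of the $2,300 excess over $325,200 is $184; credit = $625 − $184 = $441.
Total: $5,163 + $0 + $441 = $5,604.

$5,604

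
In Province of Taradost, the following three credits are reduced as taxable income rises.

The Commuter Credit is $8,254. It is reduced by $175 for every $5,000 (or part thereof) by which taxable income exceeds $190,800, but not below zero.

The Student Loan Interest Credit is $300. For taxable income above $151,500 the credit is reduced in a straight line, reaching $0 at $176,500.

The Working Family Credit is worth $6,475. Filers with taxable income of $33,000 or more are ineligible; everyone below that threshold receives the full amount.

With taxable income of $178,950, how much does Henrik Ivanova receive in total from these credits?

Commuter Credit: $178,950 is at or below the $190,800 threshold, so the full $8,254 applies.
Student Loan Interest Credit: $178,950 is at or above $176,500, so the credit is $0.
Working Family Credit: $178,950 meets or exceeds the $33,000 cutoff, so the credit is $0.
Total: $8,254 + $0 + $0 = $8,254.

$8,254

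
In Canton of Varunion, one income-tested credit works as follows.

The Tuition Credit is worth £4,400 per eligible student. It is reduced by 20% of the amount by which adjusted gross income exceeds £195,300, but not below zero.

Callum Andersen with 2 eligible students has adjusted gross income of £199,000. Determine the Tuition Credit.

Tuition Credit: base = 2 × £4,400 = £8,800. 20% of the £3,700 excess over £195,300 is £740; credit = £8,800 − £740 = £8,060.

£8,060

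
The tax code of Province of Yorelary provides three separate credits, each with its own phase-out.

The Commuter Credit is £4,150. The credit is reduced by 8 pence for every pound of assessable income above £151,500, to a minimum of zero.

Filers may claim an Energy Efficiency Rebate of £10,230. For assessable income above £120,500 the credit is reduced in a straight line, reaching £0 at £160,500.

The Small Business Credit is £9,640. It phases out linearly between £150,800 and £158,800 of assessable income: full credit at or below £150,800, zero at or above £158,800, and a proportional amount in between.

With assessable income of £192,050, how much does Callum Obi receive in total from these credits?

Commuter Credit: 8% of the £40,550 excess over £151,500 is £3,244; credit = £4,150 − £3,244 = £906.
Energy Efficiency Rebate: £192,050 is at or above £160,500, so the credit is £0.
Small Business Credit: £192,050 is at or above £158,800, so the credit is £0.
Total: £906 + £0 + £0 = £906.

£906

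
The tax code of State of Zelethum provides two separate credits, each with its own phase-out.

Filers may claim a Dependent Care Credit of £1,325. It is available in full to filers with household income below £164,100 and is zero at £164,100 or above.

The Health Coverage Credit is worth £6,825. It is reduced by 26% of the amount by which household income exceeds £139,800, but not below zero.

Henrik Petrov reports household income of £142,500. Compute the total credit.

Dependent Care Credit: £142,500 is below the £164,100 cutoff, so the full £1,325 applies.
Health Coverage Credit: 26% of the £2,700 excess over £139,800 is £702; credit = £6,825 − £702 = £6,123.
Total: £1,325 + £6,123 = £7,448.

£7,448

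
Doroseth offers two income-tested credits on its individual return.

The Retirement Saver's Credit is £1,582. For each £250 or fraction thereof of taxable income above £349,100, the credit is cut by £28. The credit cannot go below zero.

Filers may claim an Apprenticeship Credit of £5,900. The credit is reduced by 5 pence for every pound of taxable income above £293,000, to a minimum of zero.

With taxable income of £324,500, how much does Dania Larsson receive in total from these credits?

Retirement Saver's Credit: £324,500 is at or below the £349,100 threshold, so the full £1,582 applies.
Apprenticeship Credit: 5% of the £31,500 excess over £293,000 is £1,575; credit = £5,900 − £1,575 = £4,325.
Total: £1,582 + £4,325 = £5,907.

£5,907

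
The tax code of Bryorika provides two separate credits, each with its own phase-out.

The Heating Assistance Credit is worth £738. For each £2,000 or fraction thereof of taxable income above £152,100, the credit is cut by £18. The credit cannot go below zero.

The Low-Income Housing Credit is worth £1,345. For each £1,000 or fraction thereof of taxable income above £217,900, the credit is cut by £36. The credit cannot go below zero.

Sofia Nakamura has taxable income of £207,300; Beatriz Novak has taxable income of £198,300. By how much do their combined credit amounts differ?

Sofia (£207,300): Heating Assistance Credit: income exceeds £152,100 by £55,200, which is 28 full-or-partial £2,000 increments; reduction = 28 × £18 = £504, leaving £234. Low-Income Housing Credit: £207,300 is at or below the £217,900 threshold, so the full £1,345 applies. total £234 + £1,345 = £1,579
Beatriz (£198,300): Heating Assistance Credit: income exceeds £152,100 by £46,200, which is 24 full-or-partial £2,000 increments; reduction = 24 × £18 = £432, leaving £306. Low-Income Housing Credit: £198,300 is at or below the £217,900 threshold, so the full £1,345 applies. total £306 + £1,345 = £1,651
Difference: |£1,579 − £1,651| = £72.

£72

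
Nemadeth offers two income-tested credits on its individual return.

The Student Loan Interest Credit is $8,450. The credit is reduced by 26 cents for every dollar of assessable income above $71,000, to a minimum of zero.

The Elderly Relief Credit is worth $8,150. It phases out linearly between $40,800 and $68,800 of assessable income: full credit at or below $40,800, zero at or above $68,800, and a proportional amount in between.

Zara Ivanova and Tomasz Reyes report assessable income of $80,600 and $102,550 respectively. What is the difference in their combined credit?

$5,707

Zara ($80,600): Student Loan Interest Credit: 26% of the $9,600 excess over $71,000 is $2,496; credit = $8,450 − $2,496 = $5,954. Elderly Relief Credit: $80,600 is at or above $68,800, so the credit is $0. total $5,954 + $0 = $5,954
Tomasz ($102,550): Student Loan Interest Credit: 26% of the $31,550 excess over $71,000 is $8,203; credit = $8,450 − $8,203 = $247. Elderly Relief Credit: $102,550 is at or above $68,800, so the credit is $0. total $247 + $0 = $247
Difference: |$5,954 − $247| = $5,707.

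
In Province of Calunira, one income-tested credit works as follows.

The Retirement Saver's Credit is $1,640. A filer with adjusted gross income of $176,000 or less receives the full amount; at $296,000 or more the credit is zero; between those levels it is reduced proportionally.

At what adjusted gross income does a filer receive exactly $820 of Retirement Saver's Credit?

$236,000

$820 is 820/1,640 of the full $1,640, so 820/1,640 of the $120,000 range has been used: income = $176,000 + $120,000 × 820/1,640 = $236,000.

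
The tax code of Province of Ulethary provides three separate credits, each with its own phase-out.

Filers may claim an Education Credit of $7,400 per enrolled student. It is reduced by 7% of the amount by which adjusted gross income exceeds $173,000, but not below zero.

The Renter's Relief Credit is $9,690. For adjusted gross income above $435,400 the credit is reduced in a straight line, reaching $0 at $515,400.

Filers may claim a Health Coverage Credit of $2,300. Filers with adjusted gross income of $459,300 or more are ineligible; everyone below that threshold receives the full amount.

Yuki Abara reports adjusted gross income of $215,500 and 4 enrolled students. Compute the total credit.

$38,615

Education Credit: base = 4 × $7,400 = $29,600. 7% of the $42,500 excess over $173,000 is $2,975; credit = $29,600 − $2,975 = $26,625.
Renter's Relief Credit: $215,500 is at or below the $435,400 threshold, so the full $9,690 applies.
Health Coverage Credit: $215,500 is below the $459,300 cutoff, so the full $2,300 applies.
Total: $26,625 + $9,690 + $2,300 = $38,615.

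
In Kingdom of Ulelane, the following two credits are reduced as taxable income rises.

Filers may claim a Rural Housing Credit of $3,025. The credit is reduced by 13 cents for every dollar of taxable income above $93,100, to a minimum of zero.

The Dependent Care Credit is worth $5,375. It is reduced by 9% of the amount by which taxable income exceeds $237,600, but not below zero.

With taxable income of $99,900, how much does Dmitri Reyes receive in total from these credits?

$7,516

Rural Housing Credit: 13% of the $6,800 excess over $93,100 is $884; credit = $3,025 − $884 = $2,141.
Dependent Care Credit: $99,900 is at or below the $237,600 threshold, so the full $5,375 applies.
Total: $2,141 + $5,375 = $7,516.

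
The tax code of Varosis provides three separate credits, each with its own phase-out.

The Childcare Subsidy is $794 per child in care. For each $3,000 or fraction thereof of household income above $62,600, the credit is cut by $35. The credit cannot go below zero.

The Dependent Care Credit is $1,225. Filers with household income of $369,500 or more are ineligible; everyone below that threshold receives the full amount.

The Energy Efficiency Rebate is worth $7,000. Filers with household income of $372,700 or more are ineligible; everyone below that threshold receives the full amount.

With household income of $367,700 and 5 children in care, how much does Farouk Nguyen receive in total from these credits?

Childcare Subsidy: base = 5 × $794 = $3,970. income exceeds $62,600 by $305,100, which is 102 full-or-partial $3,000 increments; reduction = 102 × $35 = $3,570, leaving $400.
Dependent Care Credit: $367,700 is below the $369,500 cutoff, so the full $1,225 applies.
Energy Efficiency Rebate: $367,700 is below the $372,700 cutoff, so the full $7,000 applies.
Total: $400 + $1,225 + $7,000 = $8,625.

$8,625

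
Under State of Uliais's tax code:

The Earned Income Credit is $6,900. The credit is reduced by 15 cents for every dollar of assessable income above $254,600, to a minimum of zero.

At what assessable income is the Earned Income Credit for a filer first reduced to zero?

The credit falls by 15% of each dollar above $254,600, so it reaches zero when the excess is $6,900 / 15% = $46,000: income = $254,600 + $46,000 = $300,600.

$300,600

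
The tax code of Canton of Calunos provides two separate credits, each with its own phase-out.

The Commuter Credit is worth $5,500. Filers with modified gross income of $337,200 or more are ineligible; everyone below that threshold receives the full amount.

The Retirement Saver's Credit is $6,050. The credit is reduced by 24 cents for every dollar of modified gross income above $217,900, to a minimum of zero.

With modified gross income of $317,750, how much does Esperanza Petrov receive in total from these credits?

Commuter Credit: $317,750 is below the $337,200 cutoff, so the full $5,500 applies.
Retirement Saver's Credit: 24% of the $99,850 excess over $217,900 is $23,964 ≥ base, so the credit is $0.
Total: $5,500 + $0 = $5,500.

$5,500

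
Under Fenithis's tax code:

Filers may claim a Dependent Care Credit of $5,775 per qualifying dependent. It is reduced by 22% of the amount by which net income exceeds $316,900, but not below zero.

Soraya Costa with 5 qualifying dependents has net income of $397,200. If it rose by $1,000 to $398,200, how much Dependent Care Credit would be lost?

$220

At $397,200 — base = 5 × $5,775 = $28,875. 22% of the $80,300 excess over $316,900 is $17,666; credit = $28,875 − $17,666 = $11,209.
At $398,200 — base = 5 × $5,775 = $28,875. 22% of the $81,300 excess over $316,900 is $17,886; credit = $28,875 − $17,886 = $10,989.
Lost: $11,209 − $10,989 = $220.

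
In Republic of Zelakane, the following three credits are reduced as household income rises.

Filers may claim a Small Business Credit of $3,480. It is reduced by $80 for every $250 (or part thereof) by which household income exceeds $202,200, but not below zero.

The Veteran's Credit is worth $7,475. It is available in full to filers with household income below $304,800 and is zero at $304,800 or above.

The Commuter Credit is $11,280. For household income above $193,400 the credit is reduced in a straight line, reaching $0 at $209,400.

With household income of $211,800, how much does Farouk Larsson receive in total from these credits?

Small Business Credit: income exceeds $202,200 by $9,600, which is 39 full-or-partial $250 increments; reduction = 39 × $80 = $3,120, leaving $360.
Veteran's Credit: $211,800 is below the $304,800 cutoff, so the full $7,475 applies.
Commuter Credit: $211,800 is at or above $209,400, so the credit is $0.
Total: $360 + $7,475 + $0 = $7,835.

$7,835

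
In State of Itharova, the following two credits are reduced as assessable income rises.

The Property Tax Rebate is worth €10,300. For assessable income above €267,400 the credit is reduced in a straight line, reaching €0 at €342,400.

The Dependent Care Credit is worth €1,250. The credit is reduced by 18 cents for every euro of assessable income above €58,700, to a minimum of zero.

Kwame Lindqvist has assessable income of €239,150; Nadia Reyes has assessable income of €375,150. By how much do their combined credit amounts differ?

€10,300

Kwame (€239,150): Property Tax Rebate: €239,150 is at or below the €267,400 threshold, so the full €10,300 applies. Dependent Care Credit: 18% of the €180,450 excess over €58,700 is €32,481 ≥ base, so the credit is €0. total €10,300 + €0 = €10,300
Nadia (€375,150): Property Tax Rebate: €375,150 is at or above €342,400, so the credit is €0. Dependent Care Credit: 18% of the €316,450 excess over €58,700 is €56,961 ≥ base, so the credit is €0. total €0 + €0 = €0
Difference: |€10,300 − €0| = €10,300.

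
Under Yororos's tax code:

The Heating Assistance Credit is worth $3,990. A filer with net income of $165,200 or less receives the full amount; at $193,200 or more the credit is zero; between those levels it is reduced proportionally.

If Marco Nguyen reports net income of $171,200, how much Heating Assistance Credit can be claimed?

$3,135

Heating Assistance Credit: $171,200 is $6,000 into a $28,000 phase-out range, leaving 22,000/28,000 of the credit: $3,990 × 22,000/28,000 = $3,135.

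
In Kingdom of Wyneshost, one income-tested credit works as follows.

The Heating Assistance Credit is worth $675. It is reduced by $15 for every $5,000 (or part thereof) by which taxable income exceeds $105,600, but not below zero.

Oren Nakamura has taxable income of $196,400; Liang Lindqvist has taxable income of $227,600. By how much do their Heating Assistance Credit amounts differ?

$90

Oren ($196,400): Heating Assistance Credit: income exceeds $105,600 by $90,800, which is 19 full-or-partial $5,000 increments; reduction = 19 × $15 = $285, leaving $390.
Liang ($227,600): Heating Assistance Credit: income exceeds $105,600 by $122,000, which is 25 full-or-partial $5,000 increments; reduction = 25 × $15 = $375, leaving $300.
Difference: |$390 − $300| = $90.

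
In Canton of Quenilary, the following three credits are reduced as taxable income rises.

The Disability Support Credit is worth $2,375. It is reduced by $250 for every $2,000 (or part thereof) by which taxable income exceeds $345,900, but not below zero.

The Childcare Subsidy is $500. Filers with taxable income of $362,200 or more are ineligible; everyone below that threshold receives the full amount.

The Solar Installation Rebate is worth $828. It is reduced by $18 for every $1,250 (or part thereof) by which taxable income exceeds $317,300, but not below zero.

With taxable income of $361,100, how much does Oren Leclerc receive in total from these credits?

$1,055

Disability Support Credit: income exceeds $345,900 by $15,200, which is 8 full-or-partial $2,000 increments; reduction = 8 × $250 = $2,000, leaving $375.
Childcare Subsidy: $361,100 is below the $362,200 cutoff, so the full $500 applies.
Solar Installation Rebate: income exceeds $317,300 by $43,800, which is 36 full-or-partial $1,250 increments; reduction = 36 × $18 = $648, leaving $180.
Total: $375 + $500 + $180 = $1,055.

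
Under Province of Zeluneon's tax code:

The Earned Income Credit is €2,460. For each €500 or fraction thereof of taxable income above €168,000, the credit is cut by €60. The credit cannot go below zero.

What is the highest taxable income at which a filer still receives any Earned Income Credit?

After 40 increments the reduction is 40 × €60 = €2,400, leaving €60; one more increment wipes it out. Increment 40 ends at excess 40 × €500 = €20,000, so the highest qualifying income is €168,000 + €20,000 = €188,000.

€188,000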